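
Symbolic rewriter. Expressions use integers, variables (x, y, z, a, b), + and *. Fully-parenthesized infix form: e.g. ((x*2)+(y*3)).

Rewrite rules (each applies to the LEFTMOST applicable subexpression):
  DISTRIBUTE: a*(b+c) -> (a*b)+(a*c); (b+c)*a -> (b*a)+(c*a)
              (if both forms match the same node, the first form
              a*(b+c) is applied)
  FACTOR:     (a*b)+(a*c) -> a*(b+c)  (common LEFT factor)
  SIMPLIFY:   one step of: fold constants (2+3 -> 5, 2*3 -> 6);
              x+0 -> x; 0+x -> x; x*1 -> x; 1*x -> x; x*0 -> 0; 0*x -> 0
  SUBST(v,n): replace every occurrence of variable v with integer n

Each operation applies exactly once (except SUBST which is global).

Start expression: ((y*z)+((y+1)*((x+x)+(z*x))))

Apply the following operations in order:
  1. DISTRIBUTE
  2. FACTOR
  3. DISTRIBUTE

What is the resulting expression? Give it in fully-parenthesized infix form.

Answer: ((y*z)+(((y+1)*(x+x))+((y+1)*(z*x))))

Derivation:
Start: ((y*z)+((y+1)*((x+x)+(z*x))))
Apply DISTRIBUTE at R (target: ((y+1)*((x+x)+(z*x)))): ((y*z)+((y+1)*((x+x)+(z*x)))) -> ((y*z)+(((y+1)*(x+x))+((y+1)*(z*x))))
Apply FACTOR at R (target: (((y+1)*(x+x))+((y+1)*(z*x)))): ((y*z)+(((y+1)*(x+x))+((y+1)*(z*x)))) -> ((y*z)+((y+1)*((x+x)+(z*x))))
Apply DISTRIBUTE at R (target: ((y+1)*((x+x)+(z*x)))): ((y*z)+((y+1)*((x+x)+(z*x)))) -> ((y*z)+(((y+1)*(x+x))+((y+1)*(z*x))))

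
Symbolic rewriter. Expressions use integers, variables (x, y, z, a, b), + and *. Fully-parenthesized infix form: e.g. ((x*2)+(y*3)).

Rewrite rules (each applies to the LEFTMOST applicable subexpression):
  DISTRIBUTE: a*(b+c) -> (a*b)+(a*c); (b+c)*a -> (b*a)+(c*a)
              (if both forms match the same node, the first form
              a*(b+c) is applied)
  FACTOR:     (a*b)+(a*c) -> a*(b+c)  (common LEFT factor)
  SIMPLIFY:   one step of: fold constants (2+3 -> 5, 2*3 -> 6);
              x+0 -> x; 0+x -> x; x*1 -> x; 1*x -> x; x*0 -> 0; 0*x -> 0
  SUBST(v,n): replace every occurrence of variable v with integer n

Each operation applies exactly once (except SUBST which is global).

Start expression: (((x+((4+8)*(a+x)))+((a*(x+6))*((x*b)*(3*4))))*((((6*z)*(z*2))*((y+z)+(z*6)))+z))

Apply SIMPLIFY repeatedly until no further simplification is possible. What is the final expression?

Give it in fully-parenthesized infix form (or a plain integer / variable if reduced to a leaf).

Start: (((x+((4+8)*(a+x)))+((a*(x+6))*((x*b)*(3*4))))*((((6*z)*(z*2))*((y+z)+(z*6)))+z))
Step 1: at LLRL: (4+8) -> 12; overall: (((x+((4+8)*(a+x)))+((a*(x+6))*((x*b)*(3*4))))*((((6*z)*(z*2))*((y+z)+(z*6)))+z)) -> (((x+(12*(a+x)))+((a*(x+6))*((x*b)*(3*4))))*((((6*z)*(z*2))*((y+z)+(z*6)))+z))
Step 2: at LRRR: (3*4) -> 12; overall: (((x+(12*(a+x)))+((a*(x+6))*((x*b)*(3*4))))*((((6*z)*(z*2))*((y+z)+(z*6)))+z)) -> (((x+(12*(a+x)))+((a*(x+6))*((x*b)*12)))*((((6*z)*(z*2))*((y+z)+(z*6)))+z))
Fixed point: (((x+(12*(a+x)))+((a*(x+6))*((x*b)*12)))*((((6*z)*(z*2))*((y+z)+(z*6)))+z))

Answer: (((x+(12*(a+x)))+((a*(x+6))*((x*b)*12)))*((((6*z)*(z*2))*((y+z)+(z*6)))+z))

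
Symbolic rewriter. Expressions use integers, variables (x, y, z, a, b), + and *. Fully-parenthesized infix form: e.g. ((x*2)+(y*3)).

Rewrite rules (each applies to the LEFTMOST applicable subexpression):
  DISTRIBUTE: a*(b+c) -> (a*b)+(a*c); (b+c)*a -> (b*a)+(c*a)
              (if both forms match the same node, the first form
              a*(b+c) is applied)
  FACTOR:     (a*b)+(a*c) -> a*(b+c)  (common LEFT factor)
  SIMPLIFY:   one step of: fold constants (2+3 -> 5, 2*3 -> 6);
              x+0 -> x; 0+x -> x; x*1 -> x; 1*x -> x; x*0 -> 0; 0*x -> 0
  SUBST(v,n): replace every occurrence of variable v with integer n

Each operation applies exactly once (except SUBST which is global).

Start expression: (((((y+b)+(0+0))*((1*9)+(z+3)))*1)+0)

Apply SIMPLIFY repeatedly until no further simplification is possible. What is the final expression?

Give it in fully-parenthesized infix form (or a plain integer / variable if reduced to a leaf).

Start: (((((y+b)+(0+0))*((1*9)+(z+3)))*1)+0)
Step 1: at root: (((((y+b)+(0+0))*((1*9)+(z+3)))*1)+0) -> ((((y+b)+(0+0))*((1*9)+(z+3)))*1); overall: (((((y+b)+(0+0))*((1*9)+(z+3)))*1)+0) -> ((((y+b)+(0+0))*((1*9)+(z+3)))*1)
Step 2: at root: ((((y+b)+(0+0))*((1*9)+(z+3)))*1) -> (((y+b)+(0+0))*((1*9)+(z+3))); overall: ((((y+b)+(0+0))*((1*9)+(z+3)))*1) -> (((y+b)+(0+0))*((1*9)+(z+3)))
Step 3: at LR: (0+0) -> 0; overall: (((y+b)+(0+0))*((1*9)+(z+3))) -> (((y+b)+0)*((1*9)+(z+3)))
Step 4: at L: ((y+b)+0) -> (y+b); overall: (((y+b)+0)*((1*9)+(z+3))) -> ((y+b)*((1*9)+(z+3)))
Step 5: at RL: (1*9) -> 9; overall: ((y+b)*((1*9)+(z+3))) -> ((y+b)*(9+(z+3)))
Fixed point: ((y+b)*(9+(z+3)))

Answer: ((y+b)*(9+(z+3)))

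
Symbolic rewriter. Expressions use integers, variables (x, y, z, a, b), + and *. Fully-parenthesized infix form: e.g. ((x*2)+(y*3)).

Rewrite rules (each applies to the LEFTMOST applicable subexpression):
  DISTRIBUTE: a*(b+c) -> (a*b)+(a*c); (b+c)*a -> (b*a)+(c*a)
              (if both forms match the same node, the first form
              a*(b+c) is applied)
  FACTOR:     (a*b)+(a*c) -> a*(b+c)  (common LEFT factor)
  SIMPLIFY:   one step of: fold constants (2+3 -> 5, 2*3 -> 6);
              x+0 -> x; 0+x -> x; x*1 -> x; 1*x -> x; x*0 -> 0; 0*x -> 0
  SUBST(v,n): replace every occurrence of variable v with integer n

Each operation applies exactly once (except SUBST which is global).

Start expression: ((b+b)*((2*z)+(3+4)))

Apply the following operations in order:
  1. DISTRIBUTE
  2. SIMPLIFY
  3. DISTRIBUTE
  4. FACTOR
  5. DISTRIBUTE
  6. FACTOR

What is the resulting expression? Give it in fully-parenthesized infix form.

Answer: ((b*((2*z)+(2*z)))+((b+b)*7))

Derivation:
Start: ((b+b)*((2*z)+(3+4)))
Apply DISTRIBUTE at root (target: ((b+b)*((2*z)+(3+4)))): ((b+b)*((2*z)+(3+4))) -> (((b+b)*(2*z))+((b+b)*(3+4)))
Apply SIMPLIFY at RR (target: (3+4)): (((b+b)*(2*z))+((b+b)*(3+4))) -> (((b+b)*(2*z))+((b+b)*7))
Apply DISTRIBUTE at L (target: ((b+b)*(2*z))): (((b+b)*(2*z))+((b+b)*7)) -> (((b*(2*z))+(b*(2*z)))+((b+b)*7))
Apply FACTOR at L (target: ((b*(2*z))+(b*(2*z)))): (((b*(2*z))+(b*(2*z)))+((b+b)*7)) -> ((b*((2*z)+(2*z)))+((b+b)*7))
Apply DISTRIBUTE at L (target: (b*((2*z)+(2*z)))): ((b*((2*z)+(2*z)))+((b+b)*7)) -> (((b*(2*z))+(b*(2*z)))+((b+b)*7))
Apply FACTOR at L (target: ((b*(2*z))+(b*(2*z)))): (((b*(2*z))+(b*(2*z)))+((b+b)*7)) -> ((b*((2*z)+(2*z)))+((b+b)*7))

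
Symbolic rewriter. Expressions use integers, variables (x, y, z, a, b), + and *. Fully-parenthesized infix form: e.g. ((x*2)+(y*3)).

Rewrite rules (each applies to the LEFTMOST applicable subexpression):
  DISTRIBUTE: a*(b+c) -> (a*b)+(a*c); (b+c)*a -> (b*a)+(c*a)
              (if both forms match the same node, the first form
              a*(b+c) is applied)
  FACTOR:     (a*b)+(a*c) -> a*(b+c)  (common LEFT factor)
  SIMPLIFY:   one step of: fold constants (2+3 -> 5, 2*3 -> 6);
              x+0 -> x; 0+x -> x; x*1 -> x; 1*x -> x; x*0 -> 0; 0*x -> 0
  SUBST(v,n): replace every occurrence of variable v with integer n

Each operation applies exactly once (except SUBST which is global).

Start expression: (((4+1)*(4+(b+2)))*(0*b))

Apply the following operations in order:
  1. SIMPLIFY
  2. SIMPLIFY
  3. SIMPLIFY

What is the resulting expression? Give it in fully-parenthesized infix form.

Start: (((4+1)*(4+(b+2)))*(0*b))
Apply SIMPLIFY at LL (target: (4+1)): (((4+1)*(4+(b+2)))*(0*b)) -> ((5*(4+(b+2)))*(0*b))
Apply SIMPLIFY at R (target: (0*b)): ((5*(4+(b+2)))*(0*b)) -> ((5*(4+(b+2)))*0)
Apply SIMPLIFY at root (target: ((5*(4+(b+2)))*0)): ((5*(4+(b+2)))*0) -> 0

Answer: 0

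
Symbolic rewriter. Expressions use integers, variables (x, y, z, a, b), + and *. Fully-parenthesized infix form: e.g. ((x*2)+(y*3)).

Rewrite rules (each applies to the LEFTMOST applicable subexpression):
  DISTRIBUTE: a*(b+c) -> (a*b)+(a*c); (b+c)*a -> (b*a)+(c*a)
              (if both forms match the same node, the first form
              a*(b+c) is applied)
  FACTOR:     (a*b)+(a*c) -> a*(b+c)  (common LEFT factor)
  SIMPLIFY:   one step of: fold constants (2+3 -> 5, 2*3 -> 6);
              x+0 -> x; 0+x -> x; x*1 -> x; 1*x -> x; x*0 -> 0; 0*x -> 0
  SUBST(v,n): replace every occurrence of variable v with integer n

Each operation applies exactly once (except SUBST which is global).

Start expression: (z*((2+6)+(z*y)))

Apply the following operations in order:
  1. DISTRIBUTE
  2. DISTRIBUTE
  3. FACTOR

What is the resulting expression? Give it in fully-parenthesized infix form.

Start: (z*((2+6)+(z*y)))
Apply DISTRIBUTE at root (target: (z*((2+6)+(z*y)))): (z*((2+6)+(z*y))) -> ((z*(2+6))+(z*(z*y)))
Apply DISTRIBUTE at L (target: (z*(2+6))): ((z*(2+6))+(z*(z*y))) -> (((z*2)+(z*6))+(z*(z*y)))
Apply FACTOR at L (target: ((z*2)+(z*6))): (((z*2)+(z*6))+(z*(z*y))) -> ((z*(2+6))+(z*(z*y)))

Answer: ((z*(2+6))+(z*(z*y)))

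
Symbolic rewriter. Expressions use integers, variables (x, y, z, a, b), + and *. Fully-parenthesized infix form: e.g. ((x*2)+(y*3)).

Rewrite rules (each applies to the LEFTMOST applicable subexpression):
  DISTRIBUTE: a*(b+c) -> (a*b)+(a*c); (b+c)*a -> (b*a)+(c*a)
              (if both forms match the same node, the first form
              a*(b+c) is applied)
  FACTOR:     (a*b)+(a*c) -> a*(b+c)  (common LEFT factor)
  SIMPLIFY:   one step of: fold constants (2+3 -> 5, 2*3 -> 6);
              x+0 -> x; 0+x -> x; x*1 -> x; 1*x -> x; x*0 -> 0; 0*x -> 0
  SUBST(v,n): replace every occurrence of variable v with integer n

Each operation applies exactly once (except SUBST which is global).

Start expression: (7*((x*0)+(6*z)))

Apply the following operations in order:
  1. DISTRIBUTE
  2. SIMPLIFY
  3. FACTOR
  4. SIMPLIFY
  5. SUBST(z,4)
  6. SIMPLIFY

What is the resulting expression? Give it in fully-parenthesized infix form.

Answer: (7*24)

Derivation:
Start: (7*((x*0)+(6*z)))
Apply DISTRIBUTE at root (target: (7*((x*0)+(6*z)))): (7*((x*0)+(6*z))) -> ((7*(x*0))+(7*(6*z)))
Apply SIMPLIFY at LR (target: (x*0)): ((7*(x*0))+(7*(6*z))) -> ((7*0)+(7*(6*z)))
Apply FACTOR at root (target: ((7*0)+(7*(6*z)))): ((7*0)+(7*(6*z))) -> (7*(0+(6*z)))
Apply SIMPLIFY at R (target: (0+(6*z))): (7*(0+(6*z))) -> (7*(6*z))
Apply SUBST(z,4): (7*(6*z)) -> (7*(6*4))
Apply SIMPLIFY at R (target: (6*4)): (7*(6*4)) -> (7*24)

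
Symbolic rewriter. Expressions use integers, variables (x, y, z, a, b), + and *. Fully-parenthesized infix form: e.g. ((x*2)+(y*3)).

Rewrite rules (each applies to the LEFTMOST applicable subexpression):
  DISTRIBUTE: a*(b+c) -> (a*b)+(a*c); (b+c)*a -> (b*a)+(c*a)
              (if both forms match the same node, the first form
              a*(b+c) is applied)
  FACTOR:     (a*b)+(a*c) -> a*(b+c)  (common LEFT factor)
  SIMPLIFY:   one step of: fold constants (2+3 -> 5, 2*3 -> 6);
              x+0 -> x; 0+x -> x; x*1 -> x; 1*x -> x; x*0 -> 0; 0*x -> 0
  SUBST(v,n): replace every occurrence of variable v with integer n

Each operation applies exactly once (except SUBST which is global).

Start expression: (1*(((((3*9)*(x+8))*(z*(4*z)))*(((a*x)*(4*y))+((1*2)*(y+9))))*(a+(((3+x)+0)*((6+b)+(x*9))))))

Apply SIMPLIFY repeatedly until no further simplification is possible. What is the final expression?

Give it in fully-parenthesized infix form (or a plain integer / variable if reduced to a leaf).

Answer: ((((27*(x+8))*(z*(4*z)))*(((a*x)*(4*y))+(2*(y+9))))*(a+((3+x)*((6+b)+(x*9)))))

Derivation:
Start: (1*(((((3*9)*(x+8))*(z*(4*z)))*(((a*x)*(4*y))+((1*2)*(y+9))))*(a+(((3+x)+0)*((6+b)+(x*9))))))
Step 1: at root: (1*(((((3*9)*(x+8))*(z*(4*z)))*(((a*x)*(4*y))+((1*2)*(y+9))))*(a+(((3+x)+0)*((6+b)+(x*9)))))) -> (((((3*9)*(x+8))*(z*(4*z)))*(((a*x)*(4*y))+((1*2)*(y+9))))*(a+(((3+x)+0)*((6+b)+(x*9))))); overall: (1*(((((3*9)*(x+8))*(z*(4*z)))*(((a*x)*(4*y))+((1*2)*(y+9))))*(a+(((3+x)+0)*((6+b)+(x*9)))))) -> (((((3*9)*(x+8))*(z*(4*z)))*(((a*x)*(4*y))+((1*2)*(y+9))))*(a+(((3+x)+0)*((6+b)+(x*9)))))
Step 2: at LLLL: (3*9) -> 27; overall: (((((3*9)*(x+8))*(z*(4*z)))*(((a*x)*(4*y))+((1*2)*(y+9))))*(a+(((3+x)+0)*((6+b)+(x*9))))) -> ((((27*(x+8))*(z*(4*z)))*(((a*x)*(4*y))+((1*2)*(y+9))))*(a+(((3+x)+0)*((6+b)+(x*9)))))
Step 3: at LRRL: (1*2) -> 2; overall: ((((27*(x+8))*(z*(4*z)))*(((a*x)*(4*y))+((1*2)*(y+9))))*(a+(((3+x)+0)*((6+b)+(x*9))))) -> ((((27*(x+8))*(z*(4*z)))*(((a*x)*(4*y))+(2*(y+9))))*(a+(((3+x)+0)*((6+b)+(x*9)))))
Step 4: at RRL: ((3+x)+0) -> (3+x); overall: ((((27*(x+8))*(z*(4*z)))*(((a*x)*(4*y))+(2*(y+9))))*(a+(((3+x)+0)*((6+b)+(x*9))))) -> ((((27*(x+8))*(z*(4*z)))*(((a*x)*(4*y))+(2*(y+9))))*(a+((3+x)*((6+b)+(x*9)))))
Fixed point: ((((27*(x+8))*(z*(4*z)))*(((a*x)*(4*y))+(2*(y+9))))*(a+((3+x)*((6+b)+(x*9)))))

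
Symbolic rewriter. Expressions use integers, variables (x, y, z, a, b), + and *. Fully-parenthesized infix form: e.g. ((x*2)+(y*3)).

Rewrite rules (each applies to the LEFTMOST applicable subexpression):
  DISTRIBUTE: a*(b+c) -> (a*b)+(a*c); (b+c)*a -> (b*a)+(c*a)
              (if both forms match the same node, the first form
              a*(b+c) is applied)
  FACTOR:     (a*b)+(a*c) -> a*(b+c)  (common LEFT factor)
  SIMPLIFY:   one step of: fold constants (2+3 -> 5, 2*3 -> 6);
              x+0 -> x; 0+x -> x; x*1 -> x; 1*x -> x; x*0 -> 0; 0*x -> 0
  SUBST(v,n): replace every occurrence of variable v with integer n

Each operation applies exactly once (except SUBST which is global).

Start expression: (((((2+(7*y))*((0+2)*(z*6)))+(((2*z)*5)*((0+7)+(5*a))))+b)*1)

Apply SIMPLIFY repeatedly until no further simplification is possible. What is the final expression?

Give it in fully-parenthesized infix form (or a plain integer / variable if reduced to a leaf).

Answer: ((((2+(7*y))*(2*(z*6)))+(((2*z)*5)*(7+(5*a))))+b)

Derivation:
Start: (((((2+(7*y))*((0+2)*(z*6)))+(((2*z)*5)*((0+7)+(5*a))))+b)*1)
Step 1: at root: (((((2+(7*y))*((0+2)*(z*6)))+(((2*z)*5)*((0+7)+(5*a))))+b)*1) -> ((((2+(7*y))*((0+2)*(z*6)))+(((2*z)*5)*((0+7)+(5*a))))+b); overall: (((((2+(7*y))*((0+2)*(z*6)))+(((2*z)*5)*((0+7)+(5*a))))+b)*1) -> ((((2+(7*y))*((0+2)*(z*6)))+(((2*z)*5)*((0+7)+(5*a))))+b)
Step 2: at LLRL: (0+2) -> 2; overall: ((((2+(7*y))*((0+2)*(z*6)))+(((2*z)*5)*((0+7)+(5*a))))+b) -> ((((2+(7*y))*(2*(z*6)))+(((2*z)*5)*((0+7)+(5*a))))+b)
Step 3: at LRRL: (0+7) -> 7; overall: ((((2+(7*y))*(2*(z*6)))+(((2*z)*5)*((0+7)+(5*a))))+b) -> ((((2+(7*y))*(2*(z*6)))+(((2*z)*5)*(7+(5*a))))+b)
Fixed point: ((((2+(7*y))*(2*(z*6)))+(((2*z)*5)*(7+(5*a))))+b)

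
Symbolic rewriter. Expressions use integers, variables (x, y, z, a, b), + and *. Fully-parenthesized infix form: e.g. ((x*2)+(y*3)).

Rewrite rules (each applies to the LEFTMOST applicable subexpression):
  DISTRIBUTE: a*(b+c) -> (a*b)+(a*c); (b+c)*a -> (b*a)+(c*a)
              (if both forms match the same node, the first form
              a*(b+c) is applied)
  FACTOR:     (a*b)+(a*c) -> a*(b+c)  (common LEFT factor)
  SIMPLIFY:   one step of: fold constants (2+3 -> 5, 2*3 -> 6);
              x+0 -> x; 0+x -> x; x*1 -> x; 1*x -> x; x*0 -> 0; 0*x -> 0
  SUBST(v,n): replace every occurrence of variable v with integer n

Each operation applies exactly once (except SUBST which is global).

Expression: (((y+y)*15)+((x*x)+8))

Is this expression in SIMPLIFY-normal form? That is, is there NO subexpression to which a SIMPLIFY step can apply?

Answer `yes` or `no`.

Expression: (((y+y)*15)+((x*x)+8))
Scanning for simplifiable subexpressions (pre-order)...
  at root: (((y+y)*15)+((x*x)+8)) (not simplifiable)
  at L: ((y+y)*15) (not simplifiable)
  at LL: (y+y) (not simplifiable)
  at R: ((x*x)+8) (not simplifiable)
  at RL: (x*x) (not simplifiable)
Result: no simplifiable subexpression found -> normal form.

Answer: yes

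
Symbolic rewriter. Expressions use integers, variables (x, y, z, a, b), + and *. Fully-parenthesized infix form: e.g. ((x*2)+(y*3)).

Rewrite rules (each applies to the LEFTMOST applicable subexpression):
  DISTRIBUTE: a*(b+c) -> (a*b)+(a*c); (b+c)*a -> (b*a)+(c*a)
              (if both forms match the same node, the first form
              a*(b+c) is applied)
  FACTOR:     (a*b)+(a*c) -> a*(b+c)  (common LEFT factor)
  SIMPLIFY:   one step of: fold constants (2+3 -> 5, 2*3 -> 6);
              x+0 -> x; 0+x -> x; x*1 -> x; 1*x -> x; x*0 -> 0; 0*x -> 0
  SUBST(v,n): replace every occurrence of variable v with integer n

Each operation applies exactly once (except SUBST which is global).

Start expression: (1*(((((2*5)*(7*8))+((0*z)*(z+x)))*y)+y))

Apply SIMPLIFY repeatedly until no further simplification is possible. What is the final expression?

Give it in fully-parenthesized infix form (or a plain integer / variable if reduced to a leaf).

Answer: ((560*y)+y)

Derivation:
Start: (1*(((((2*5)*(7*8))+((0*z)*(z+x)))*y)+y))
Step 1: at root: (1*(((((2*5)*(7*8))+((0*z)*(z+x)))*y)+y)) -> (((((2*5)*(7*8))+((0*z)*(z+x)))*y)+y); overall: (1*(((((2*5)*(7*8))+((0*z)*(z+x)))*y)+y)) -> (((((2*5)*(7*8))+((0*z)*(z+x)))*y)+y)
Step 2: at LLLL: (2*5) -> 10; overall: (((((2*5)*(7*8))+((0*z)*(z+x)))*y)+y) -> ((((10*(7*8))+((0*z)*(z+x)))*y)+y)
Step 3: at LLLR: (7*8) -> 56; overall: ((((10*(7*8))+((0*z)*(z+x)))*y)+y) -> ((((10*56)+((0*z)*(z+x)))*y)+y)
Step 4: at LLL: (10*56) -> 560; overall: ((((10*56)+((0*z)*(z+x)))*y)+y) -> (((560+((0*z)*(z+x)))*y)+y)
Step 5: at LLRL: (0*z) -> 0; overall: (((560+((0*z)*(z+x)))*y)+y) -> (((560+(0*(z+x)))*y)+y)
Step 6: at LLR: (0*(z+x)) -> 0; overall: (((560+(0*(z+x)))*y)+y) -> (((560+0)*y)+y)
Step 7: at LL: (560+0) -> 560; overall: (((560+0)*y)+y) -> ((560*y)+y)
Fixed point: ((560*y)+y)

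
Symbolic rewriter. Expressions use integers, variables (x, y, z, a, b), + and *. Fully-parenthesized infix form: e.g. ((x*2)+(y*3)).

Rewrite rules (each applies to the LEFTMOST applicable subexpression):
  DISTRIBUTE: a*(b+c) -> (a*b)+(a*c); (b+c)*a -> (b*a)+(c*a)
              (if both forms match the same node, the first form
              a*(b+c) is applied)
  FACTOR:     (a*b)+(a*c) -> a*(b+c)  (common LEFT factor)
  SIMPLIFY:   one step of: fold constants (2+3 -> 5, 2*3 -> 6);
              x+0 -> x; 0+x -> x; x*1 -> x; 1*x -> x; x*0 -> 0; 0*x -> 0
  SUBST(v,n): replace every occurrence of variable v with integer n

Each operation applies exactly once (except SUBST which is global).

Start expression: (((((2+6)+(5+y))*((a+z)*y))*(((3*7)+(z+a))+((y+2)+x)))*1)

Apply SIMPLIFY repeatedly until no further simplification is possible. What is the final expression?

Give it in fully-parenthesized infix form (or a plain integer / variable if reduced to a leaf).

Answer: (((8+(5+y))*((a+z)*y))*((21+(z+a))+((y+2)+x)))

Derivation:
Start: (((((2+6)+(5+y))*((a+z)*y))*(((3*7)+(z+a))+((y+2)+x)))*1)
Step 1: at root: (((((2+6)+(5+y))*((a+z)*y))*(((3*7)+(z+a))+((y+2)+x)))*1) -> ((((2+6)+(5+y))*((a+z)*y))*(((3*7)+(z+a))+((y+2)+x))); overall: (((((2+6)+(5+y))*((a+z)*y))*(((3*7)+(z+a))+((y+2)+x)))*1) -> ((((2+6)+(5+y))*((a+z)*y))*(((3*7)+(z+a))+((y+2)+x)))
Step 2: at LLL: (2+6) -> 8; overall: ((((2+6)+(5+y))*((a+z)*y))*(((3*7)+(z+a))+((y+2)+x))) -> (((8+(5+y))*((a+z)*y))*(((3*7)+(z+a))+((y+2)+x)))
Step 3: at RLL: (3*7) -> 21; overall: (((8+(5+y))*((a+z)*y))*(((3*7)+(z+a))+((y+2)+x))) -> (((8+(5+y))*((a+z)*y))*((21+(z+a))+((y+2)+x)))
Fixed point: (((8+(5+y))*((a+z)*y))*((21+(z+a))+((y+2)+x)))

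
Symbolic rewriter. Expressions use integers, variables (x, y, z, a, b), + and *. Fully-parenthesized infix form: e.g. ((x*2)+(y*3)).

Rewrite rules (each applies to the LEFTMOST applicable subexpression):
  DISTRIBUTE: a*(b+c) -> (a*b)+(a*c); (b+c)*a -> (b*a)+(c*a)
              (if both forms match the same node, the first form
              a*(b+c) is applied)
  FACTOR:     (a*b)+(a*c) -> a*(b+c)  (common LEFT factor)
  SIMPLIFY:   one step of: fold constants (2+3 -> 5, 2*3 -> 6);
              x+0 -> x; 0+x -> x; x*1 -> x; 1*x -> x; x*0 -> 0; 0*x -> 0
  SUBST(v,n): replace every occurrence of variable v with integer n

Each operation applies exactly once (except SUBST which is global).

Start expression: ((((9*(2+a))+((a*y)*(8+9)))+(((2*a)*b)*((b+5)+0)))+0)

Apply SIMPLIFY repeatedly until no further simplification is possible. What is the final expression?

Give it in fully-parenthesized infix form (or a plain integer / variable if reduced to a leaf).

Answer: (((9*(2+a))+((a*y)*17))+(((2*a)*b)*(b+5)))

Derivation:
Start: ((((9*(2+a))+((a*y)*(8+9)))+(((2*a)*b)*((b+5)+0)))+0)
Step 1: at root: ((((9*(2+a))+((a*y)*(8+9)))+(((2*a)*b)*((b+5)+0)))+0) -> (((9*(2+a))+((a*y)*(8+9)))+(((2*a)*b)*((b+5)+0))); overall: ((((9*(2+a))+((a*y)*(8+9)))+(((2*a)*b)*((b+5)+0)))+0) -> (((9*(2+a))+((a*y)*(8+9)))+(((2*a)*b)*((b+5)+0)))
Step 2: at LRR: (8+9) -> 17; overall: (((9*(2+a))+((a*y)*(8+9)))+(((2*a)*b)*((b+5)+0))) -> (((9*(2+a))+((a*y)*17))+(((2*a)*b)*((b+5)+0)))
Step 3: at RR: ((b+5)+0) -> (b+5); overall: (((9*(2+a))+((a*y)*17))+(((2*a)*b)*((b+5)+0))) -> (((9*(2+a))+((a*y)*17))+(((2*a)*b)*(b+5)))
Fixed point: (((9*(2+a))+((a*y)*17))+(((2*a)*b)*(b+5)))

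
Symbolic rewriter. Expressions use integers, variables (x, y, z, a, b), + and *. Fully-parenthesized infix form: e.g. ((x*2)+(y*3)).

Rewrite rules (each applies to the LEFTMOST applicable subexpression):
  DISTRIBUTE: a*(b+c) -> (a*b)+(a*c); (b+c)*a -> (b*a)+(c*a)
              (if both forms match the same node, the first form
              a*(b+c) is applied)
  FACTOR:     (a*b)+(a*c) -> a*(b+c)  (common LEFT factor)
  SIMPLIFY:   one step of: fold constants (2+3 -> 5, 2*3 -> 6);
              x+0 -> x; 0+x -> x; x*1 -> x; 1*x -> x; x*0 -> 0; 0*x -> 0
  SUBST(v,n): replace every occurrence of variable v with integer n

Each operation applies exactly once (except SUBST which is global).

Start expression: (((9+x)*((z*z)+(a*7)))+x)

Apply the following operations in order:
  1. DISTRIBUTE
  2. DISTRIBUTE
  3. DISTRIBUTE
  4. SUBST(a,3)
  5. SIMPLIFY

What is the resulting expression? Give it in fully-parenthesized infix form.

Answer: ((((9*(z*z))+(x*(z*z)))+((9*21)+(x*(3*7))))+x)

Derivation:
Start: (((9+x)*((z*z)+(a*7)))+x)
Apply DISTRIBUTE at L (target: ((9+x)*((z*z)+(a*7)))): (((9+x)*((z*z)+(a*7)))+x) -> ((((9+x)*(z*z))+((9+x)*(a*7)))+x)
Apply DISTRIBUTE at LL (target: ((9+x)*(z*z))): ((((9+x)*(z*z))+((9+x)*(a*7)))+x) -> ((((9*(z*z))+(x*(z*z)))+((9+x)*(a*7)))+x)
Apply DISTRIBUTE at LR (target: ((9+x)*(a*7))): ((((9*(z*z))+(x*(z*z)))+((9+x)*(a*7)))+x) -> ((((9*(z*z))+(x*(z*z)))+((9*(a*7))+(x*(a*7))))+x)
Apply SUBST(a,3): ((((9*(z*z))+(x*(z*z)))+((9*(a*7))+(x*(a*7))))+x) -> ((((9*(z*z))+(x*(z*z)))+((9*(3*7))+(x*(3*7))))+x)
Apply SIMPLIFY at LRLR (target: (3*7)): ((((9*(z*z))+(x*(z*z)))+((9*(3*7))+(x*(3*7))))+x) -> ((((9*(z*z))+(x*(z*z)))+((9*21)+(x*(3*7))))+x)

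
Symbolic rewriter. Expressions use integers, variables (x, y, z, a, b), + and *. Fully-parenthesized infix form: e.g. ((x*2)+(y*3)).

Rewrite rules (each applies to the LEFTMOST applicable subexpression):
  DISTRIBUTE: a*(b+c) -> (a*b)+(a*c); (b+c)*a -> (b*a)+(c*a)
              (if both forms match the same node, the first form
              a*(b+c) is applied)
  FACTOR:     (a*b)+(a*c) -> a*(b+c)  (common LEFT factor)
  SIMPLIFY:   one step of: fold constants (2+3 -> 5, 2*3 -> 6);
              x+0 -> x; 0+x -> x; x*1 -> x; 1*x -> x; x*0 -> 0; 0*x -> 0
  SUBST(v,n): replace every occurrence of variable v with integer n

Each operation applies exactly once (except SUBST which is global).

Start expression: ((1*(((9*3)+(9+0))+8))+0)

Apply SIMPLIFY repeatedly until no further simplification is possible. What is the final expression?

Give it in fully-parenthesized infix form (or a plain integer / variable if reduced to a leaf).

Start: ((1*(((9*3)+(9+0))+8))+0)
Step 1: at root: ((1*(((9*3)+(9+0))+8))+0) -> (1*(((9*3)+(9+0))+8)); overall: ((1*(((9*3)+(9+0))+8))+0) -> (1*(((9*3)+(9+0))+8))
Step 2: at root: (1*(((9*3)+(9+0))+8)) -> (((9*3)+(9+0))+8); overall: (1*(((9*3)+(9+0))+8)) -> (((9*3)+(9+0))+8)
Step 3: at LL: (9*3) -> 27; overall: (((9*3)+(9+0))+8) -> ((27+(9+0))+8)
Step 4: at LR: (9+0) -> 9; overall: ((27+(9+0))+8) -> ((27+9)+8)
Step 5: at L: (27+9) -> 36; overall: ((27+9)+8) -> (36+8)
Step 6: at root: (36+8) -> 44; overall: (36+8) -> 44
Fixed point: 44

Answer: 44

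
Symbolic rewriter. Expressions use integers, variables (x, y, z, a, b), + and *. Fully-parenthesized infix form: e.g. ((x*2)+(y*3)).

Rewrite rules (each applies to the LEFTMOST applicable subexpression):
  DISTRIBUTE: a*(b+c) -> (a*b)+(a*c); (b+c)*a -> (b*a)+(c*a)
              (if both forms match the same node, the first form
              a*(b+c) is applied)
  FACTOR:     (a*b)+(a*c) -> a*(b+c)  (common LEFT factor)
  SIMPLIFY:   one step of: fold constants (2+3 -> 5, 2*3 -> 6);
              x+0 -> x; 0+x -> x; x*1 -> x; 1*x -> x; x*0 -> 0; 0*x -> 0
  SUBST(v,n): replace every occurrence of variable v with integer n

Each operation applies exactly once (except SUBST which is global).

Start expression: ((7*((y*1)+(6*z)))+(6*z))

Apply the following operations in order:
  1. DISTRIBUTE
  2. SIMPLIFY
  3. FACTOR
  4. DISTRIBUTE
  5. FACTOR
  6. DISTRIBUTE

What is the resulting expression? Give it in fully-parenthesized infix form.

Answer: (((7*y)+(7*(6*z)))+(6*z))

Derivation:
Start: ((7*((y*1)+(6*z)))+(6*z))
Apply DISTRIBUTE at L (target: (7*((y*1)+(6*z)))): ((7*((y*1)+(6*z)))+(6*z)) -> (((7*(y*1))+(7*(6*z)))+(6*z))
Apply SIMPLIFY at LLR (target: (y*1)): (((7*(y*1))+(7*(6*z)))+(6*z)) -> (((7*y)+(7*(6*z)))+(6*z))
Apply FACTOR at L (target: ((7*y)+(7*(6*z)))): (((7*y)+(7*(6*z)))+(6*z)) -> ((7*(y+(6*z)))+(6*z))
Apply DISTRIBUTE at L (target: (7*(y+(6*z)))): ((7*(y+(6*z)))+(6*z)) -> (((7*y)+(7*(6*z)))+(6*z))
Apply FACTOR at L (target: ((7*y)+(7*(6*z)))): (((7*y)+(7*(6*z)))+(6*z)) -> ((7*(y+(6*z)))+(6*z))
Apply DISTRIBUTE at L (target: (7*(y+(6*z)))): ((7*(y+(6*z)))+(6*z)) -> (((7*y)+(7*(6*z)))+(6*z))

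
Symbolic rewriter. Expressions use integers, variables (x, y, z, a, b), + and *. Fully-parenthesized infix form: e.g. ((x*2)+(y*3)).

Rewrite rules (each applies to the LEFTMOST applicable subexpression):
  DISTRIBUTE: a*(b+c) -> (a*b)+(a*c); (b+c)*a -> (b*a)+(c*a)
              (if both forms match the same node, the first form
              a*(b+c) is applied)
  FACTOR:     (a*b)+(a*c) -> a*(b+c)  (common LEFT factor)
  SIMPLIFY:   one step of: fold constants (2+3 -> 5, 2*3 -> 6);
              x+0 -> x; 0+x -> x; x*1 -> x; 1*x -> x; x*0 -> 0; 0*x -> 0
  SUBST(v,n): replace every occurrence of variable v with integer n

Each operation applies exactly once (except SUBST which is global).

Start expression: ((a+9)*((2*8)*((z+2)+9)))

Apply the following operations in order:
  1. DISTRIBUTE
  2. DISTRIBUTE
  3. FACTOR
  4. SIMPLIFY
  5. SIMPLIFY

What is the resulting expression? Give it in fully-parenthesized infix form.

Answer: ((a*(16*((z+2)+9)))+(9*(16*((z+2)+9))))

Derivation:
Start: ((a+9)*((2*8)*((z+2)+9)))
Apply DISTRIBUTE at root (target: ((a+9)*((2*8)*((z+2)+9)))): ((a+9)*((2*8)*((z+2)+9))) -> ((a*((2*8)*((z+2)+9)))+(9*((2*8)*((z+2)+9))))
Apply DISTRIBUTE at LR (target: ((2*8)*((z+2)+9))): ((a*((2*8)*((z+2)+9)))+(9*((2*8)*((z+2)+9)))) -> ((a*(((2*8)*(z+2))+((2*8)*9)))+(9*((2*8)*((z+2)+9))))
Apply FACTOR at LR (target: (((2*8)*(z+2))+((2*8)*9))): ((a*(((2*8)*(z+2))+((2*8)*9)))+(9*((2*8)*((z+2)+9)))) -> ((a*((2*8)*((z+2)+9)))+(9*((2*8)*((z+2)+9))))
Apply SIMPLIFY at LRL (target: (2*8)): ((a*((2*8)*((z+2)+9)))+(9*((2*8)*((z+2)+9)))) -> ((a*(16*((z+2)+9)))+(9*((2*8)*((z+2)+9))))
Apply SIMPLIFY at RRL (target: (2*8)): ((a*(16*((z+2)+9)))+(9*((2*8)*((z+2)+9)))) -> ((a*(16*((z+2)+9)))+(9*(16*((z+2)+9))))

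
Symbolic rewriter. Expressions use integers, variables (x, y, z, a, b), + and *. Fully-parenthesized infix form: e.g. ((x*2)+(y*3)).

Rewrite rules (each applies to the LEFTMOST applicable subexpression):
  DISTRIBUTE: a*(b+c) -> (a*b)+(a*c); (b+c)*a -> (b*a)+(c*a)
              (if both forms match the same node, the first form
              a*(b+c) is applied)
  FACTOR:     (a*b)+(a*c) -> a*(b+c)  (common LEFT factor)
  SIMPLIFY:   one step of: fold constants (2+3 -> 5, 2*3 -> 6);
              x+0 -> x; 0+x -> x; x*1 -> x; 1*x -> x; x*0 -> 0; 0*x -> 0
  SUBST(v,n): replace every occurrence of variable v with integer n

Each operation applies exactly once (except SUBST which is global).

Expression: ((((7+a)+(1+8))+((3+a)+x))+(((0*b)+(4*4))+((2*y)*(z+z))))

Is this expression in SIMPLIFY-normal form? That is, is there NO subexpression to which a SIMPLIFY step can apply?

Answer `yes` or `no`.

Expression: ((((7+a)+(1+8))+((3+a)+x))+(((0*b)+(4*4))+((2*y)*(z+z))))
Scanning for simplifiable subexpressions (pre-order)...
  at root: ((((7+a)+(1+8))+((3+a)+x))+(((0*b)+(4*4))+((2*y)*(z+z)))) (not simplifiable)
  at L: (((7+a)+(1+8))+((3+a)+x)) (not simplifiable)
  at LL: ((7+a)+(1+8)) (not simplifiable)
  at LLL: (7+a) (not simplifiable)
  at LLR: (1+8) (SIMPLIFIABLE)
  at LR: ((3+a)+x) (not simplifiable)
  at LRL: (3+a) (not simplifiable)
  at R: (((0*b)+(4*4))+((2*y)*(z+z))) (not simplifiable)
  at RL: ((0*b)+(4*4)) (not simplifiable)
  at RLL: (0*b) (SIMPLIFIABLE)
  at RLR: (4*4) (SIMPLIFIABLE)
  at RR: ((2*y)*(z+z)) (not simplifiable)
  at RRL: (2*y) (not simplifiable)
  at RRR: (z+z) (not simplifiable)
Found simplifiable subexpr at path LLR: (1+8)
One SIMPLIFY step would give: ((((7+a)+9)+((3+a)+x))+(((0*b)+(4*4))+((2*y)*(z+z))))
-> NOT in normal form.

Answer: no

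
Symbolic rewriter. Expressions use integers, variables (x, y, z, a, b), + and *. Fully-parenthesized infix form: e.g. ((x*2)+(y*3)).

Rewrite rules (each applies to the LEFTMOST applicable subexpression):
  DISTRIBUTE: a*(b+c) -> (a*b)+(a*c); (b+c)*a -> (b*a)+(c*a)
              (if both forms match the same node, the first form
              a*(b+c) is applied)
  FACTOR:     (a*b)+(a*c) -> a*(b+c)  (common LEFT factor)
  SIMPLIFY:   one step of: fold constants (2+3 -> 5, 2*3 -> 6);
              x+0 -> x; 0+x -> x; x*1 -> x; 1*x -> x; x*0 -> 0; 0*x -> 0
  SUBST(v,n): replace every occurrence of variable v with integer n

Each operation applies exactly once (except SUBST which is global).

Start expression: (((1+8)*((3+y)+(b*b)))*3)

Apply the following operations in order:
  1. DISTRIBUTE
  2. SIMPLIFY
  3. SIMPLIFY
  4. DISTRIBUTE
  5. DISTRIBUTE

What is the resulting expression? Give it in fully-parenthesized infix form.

Start: (((1+8)*((3+y)+(b*b)))*3)
Apply DISTRIBUTE at L (target: ((1+8)*((3+y)+(b*b)))): (((1+8)*((3+y)+(b*b)))*3) -> ((((1+8)*(3+y))+((1+8)*(b*b)))*3)
Apply SIMPLIFY at LLL (target: (1+8)): ((((1+8)*(3+y))+((1+8)*(b*b)))*3) -> (((9*(3+y))+((1+8)*(b*b)))*3)
Apply SIMPLIFY at LRL (target: (1+8)): (((9*(3+y))+((1+8)*(b*b)))*3) -> (((9*(3+y))+(9*(b*b)))*3)
Apply DISTRIBUTE at root (target: (((9*(3+y))+(9*(b*b)))*3)): (((9*(3+y))+(9*(b*b)))*3) -> (((9*(3+y))*3)+((9*(b*b))*3))
Apply DISTRIBUTE at LL (target: (9*(3+y))): (((9*(3+y))*3)+((9*(b*b))*3)) -> ((((9*3)+(9*y))*3)+((9*(b*b))*3))

Answer: ((((9*3)+(9*y))*3)+((9*(b*b))*3))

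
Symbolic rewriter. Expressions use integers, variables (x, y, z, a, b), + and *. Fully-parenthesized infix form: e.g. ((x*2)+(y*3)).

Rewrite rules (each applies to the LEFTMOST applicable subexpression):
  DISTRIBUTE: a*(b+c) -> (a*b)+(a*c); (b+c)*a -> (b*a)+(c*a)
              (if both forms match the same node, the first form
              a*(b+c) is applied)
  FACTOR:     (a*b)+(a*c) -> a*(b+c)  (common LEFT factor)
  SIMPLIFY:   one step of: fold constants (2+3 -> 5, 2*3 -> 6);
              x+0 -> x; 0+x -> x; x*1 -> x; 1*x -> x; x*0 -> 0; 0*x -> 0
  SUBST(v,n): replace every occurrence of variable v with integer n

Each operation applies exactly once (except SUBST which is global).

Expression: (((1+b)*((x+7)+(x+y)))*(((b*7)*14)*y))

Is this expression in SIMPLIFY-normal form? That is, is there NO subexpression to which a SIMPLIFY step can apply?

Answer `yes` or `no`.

Expression: (((1+b)*((x+7)+(x+y)))*(((b*7)*14)*y))
Scanning for simplifiable subexpressions (pre-order)...
  at root: (((1+b)*((x+7)+(x+y)))*(((b*7)*14)*y)) (not simplifiable)
  at L: ((1+b)*((x+7)+(x+y))) (not simplifiable)
  at LL: (1+b) (not simplifiable)
  at LR: ((x+7)+(x+y)) (not simplifiable)
  at LRL: (x+7) (not simplifiable)
  at LRR: (x+y) (not simplifiable)
  at R: (((b*7)*14)*y) (not simplifiable)
  at RL: ((b*7)*14) (not simplifiable)
  at RLL: (b*7) (not simplifiable)
Result: no simplifiable subexpression found -> normal form.

Answer: yes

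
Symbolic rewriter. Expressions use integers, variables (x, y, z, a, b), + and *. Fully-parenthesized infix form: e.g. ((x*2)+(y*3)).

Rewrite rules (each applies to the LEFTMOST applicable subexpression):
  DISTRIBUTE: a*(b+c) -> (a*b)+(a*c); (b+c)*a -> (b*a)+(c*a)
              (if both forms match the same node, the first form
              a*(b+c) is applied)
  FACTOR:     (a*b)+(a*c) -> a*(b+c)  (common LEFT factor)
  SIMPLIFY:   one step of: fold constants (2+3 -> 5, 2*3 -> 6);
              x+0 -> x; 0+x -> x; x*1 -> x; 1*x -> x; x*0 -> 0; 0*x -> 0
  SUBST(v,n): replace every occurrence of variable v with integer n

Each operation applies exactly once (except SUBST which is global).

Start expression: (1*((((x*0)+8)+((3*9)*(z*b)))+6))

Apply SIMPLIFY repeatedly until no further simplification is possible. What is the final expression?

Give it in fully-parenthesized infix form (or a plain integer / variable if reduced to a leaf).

Start: (1*((((x*0)+8)+((3*9)*(z*b)))+6))
Step 1: at root: (1*((((x*0)+8)+((3*9)*(z*b)))+6)) -> ((((x*0)+8)+((3*9)*(z*b)))+6); overall: (1*((((x*0)+8)+((3*9)*(z*b)))+6)) -> ((((x*0)+8)+((3*9)*(z*b)))+6)
Step 2: at LLL: (x*0) -> 0; overall: ((((x*0)+8)+((3*9)*(z*b)))+6) -> (((0+8)+((3*9)*(z*b)))+6)
Step 3: at LL: (0+8) -> 8; overall: (((0+8)+((3*9)*(z*b)))+6) -> ((8+((3*9)*(z*b)))+6)
Step 4: at LRL: (3*9) -> 27; overall: ((8+((3*9)*(z*b)))+6) -> ((8+(27*(z*b)))+6)
Fixed point: ((8+(27*(z*b)))+6)

Answer: ((8+(27*(z*b)))+6)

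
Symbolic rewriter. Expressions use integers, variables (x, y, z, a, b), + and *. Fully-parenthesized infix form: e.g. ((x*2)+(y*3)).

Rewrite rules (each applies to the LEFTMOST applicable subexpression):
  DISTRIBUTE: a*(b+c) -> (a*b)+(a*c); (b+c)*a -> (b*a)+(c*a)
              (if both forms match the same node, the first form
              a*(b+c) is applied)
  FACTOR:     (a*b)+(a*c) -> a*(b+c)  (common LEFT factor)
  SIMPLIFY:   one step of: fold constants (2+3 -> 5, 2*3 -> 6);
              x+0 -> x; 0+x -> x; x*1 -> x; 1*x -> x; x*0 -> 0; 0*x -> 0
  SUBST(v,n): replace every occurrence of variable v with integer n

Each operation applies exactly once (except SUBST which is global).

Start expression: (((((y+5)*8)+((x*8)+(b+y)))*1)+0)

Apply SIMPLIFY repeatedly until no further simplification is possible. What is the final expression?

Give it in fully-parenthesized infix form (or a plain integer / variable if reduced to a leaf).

Answer: (((y+5)*8)+((x*8)+(b+y)))

Derivation:
Start: (((((y+5)*8)+((x*8)+(b+y)))*1)+0)
Step 1: at root: (((((y+5)*8)+((x*8)+(b+y)))*1)+0) -> ((((y+5)*8)+((x*8)+(b+y)))*1); overall: (((((y+5)*8)+((x*8)+(b+y)))*1)+0) -> ((((y+5)*8)+((x*8)+(b+y)))*1)
Step 2: at root: ((((y+5)*8)+((x*8)+(b+y)))*1) -> (((y+5)*8)+((x*8)+(b+y))); overall: ((((y+5)*8)+((x*8)+(b+y)))*1) -> (((y+5)*8)+((x*8)+(b+y)))
Fixed point: (((y+5)*8)+((x*8)+(b+y)))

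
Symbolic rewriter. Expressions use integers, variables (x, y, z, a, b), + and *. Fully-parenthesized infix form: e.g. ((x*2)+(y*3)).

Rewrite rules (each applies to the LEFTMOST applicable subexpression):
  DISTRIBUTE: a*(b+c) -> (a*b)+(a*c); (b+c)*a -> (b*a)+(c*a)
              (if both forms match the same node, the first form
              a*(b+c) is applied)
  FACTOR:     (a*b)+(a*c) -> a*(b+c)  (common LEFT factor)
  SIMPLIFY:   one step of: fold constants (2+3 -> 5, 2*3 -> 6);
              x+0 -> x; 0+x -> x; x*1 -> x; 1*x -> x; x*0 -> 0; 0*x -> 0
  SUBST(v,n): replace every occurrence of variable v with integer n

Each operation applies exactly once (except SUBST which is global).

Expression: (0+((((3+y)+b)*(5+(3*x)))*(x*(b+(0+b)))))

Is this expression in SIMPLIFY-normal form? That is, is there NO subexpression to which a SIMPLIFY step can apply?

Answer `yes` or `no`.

Answer: no

Derivation:
Expression: (0+((((3+y)+b)*(5+(3*x)))*(x*(b+(0+b)))))
Scanning for simplifiable subexpressions (pre-order)...
  at root: (0+((((3+y)+b)*(5+(3*x)))*(x*(b+(0+b))))) (SIMPLIFIABLE)
  at R: ((((3+y)+b)*(5+(3*x)))*(x*(b+(0+b)))) (not simplifiable)
  at RL: (((3+y)+b)*(5+(3*x))) (not simplifiable)
  at RLL: ((3+y)+b) (not simplifiable)
  at RLLL: (3+y) (not simplifiable)
  at RLR: (5+(3*x)) (not simplifiable)
  at RLRR: (3*x) (not simplifiable)
  at RR: (x*(b+(0+b))) (not simplifiable)
  at RRR: (b+(0+b)) (not simplifiable)
  at RRRR: (0+b) (SIMPLIFIABLE)
Found simplifiable subexpr at path root: (0+((((3+y)+b)*(5+(3*x)))*(x*(b+(0+b)))))
One SIMPLIFY step would give: ((((3+y)+b)*(5+(3*x)))*(x*(b+(0+b))))
-> NOT in normal form.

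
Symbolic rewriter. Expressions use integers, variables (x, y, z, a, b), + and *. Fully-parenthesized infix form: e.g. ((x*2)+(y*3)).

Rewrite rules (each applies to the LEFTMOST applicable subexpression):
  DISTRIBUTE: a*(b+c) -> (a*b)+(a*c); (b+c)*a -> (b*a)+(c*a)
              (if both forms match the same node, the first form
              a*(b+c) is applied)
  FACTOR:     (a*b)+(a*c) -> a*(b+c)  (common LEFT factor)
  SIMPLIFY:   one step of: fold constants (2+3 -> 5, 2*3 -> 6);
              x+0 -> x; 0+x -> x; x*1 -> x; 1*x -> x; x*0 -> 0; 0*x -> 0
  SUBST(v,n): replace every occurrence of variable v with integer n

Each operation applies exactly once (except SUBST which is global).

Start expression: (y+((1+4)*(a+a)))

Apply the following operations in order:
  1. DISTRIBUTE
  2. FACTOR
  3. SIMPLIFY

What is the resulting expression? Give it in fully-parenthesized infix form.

Answer: (y+(5*(a+a)))

Derivation:
Start: (y+((1+4)*(a+a)))
Apply DISTRIBUTE at R (target: ((1+4)*(a+a))): (y+((1+4)*(a+a))) -> (y+(((1+4)*a)+((1+4)*a)))
Apply FACTOR at R (target: (((1+4)*a)+((1+4)*a))): (y+(((1+4)*a)+((1+4)*a))) -> (y+((1+4)*(a+a)))
Apply SIMPLIFY at RL (target: (1+4)): (y+((1+4)*(a+a))) -> (y+(5*(a+a)))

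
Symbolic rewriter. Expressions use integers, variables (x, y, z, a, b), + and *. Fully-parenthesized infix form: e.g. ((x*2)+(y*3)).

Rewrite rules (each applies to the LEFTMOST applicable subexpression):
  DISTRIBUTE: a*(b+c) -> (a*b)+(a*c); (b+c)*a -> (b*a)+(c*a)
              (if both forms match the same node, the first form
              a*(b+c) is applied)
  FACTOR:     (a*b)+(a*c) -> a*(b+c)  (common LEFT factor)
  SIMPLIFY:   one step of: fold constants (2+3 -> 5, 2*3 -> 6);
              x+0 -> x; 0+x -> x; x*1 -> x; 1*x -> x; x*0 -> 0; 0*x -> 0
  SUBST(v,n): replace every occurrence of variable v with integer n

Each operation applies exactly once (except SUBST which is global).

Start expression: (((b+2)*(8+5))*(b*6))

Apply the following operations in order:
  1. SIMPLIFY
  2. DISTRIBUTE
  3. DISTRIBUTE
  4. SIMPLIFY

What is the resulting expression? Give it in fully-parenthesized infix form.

Answer: (((b*13)*(b*6))+(26*(b*6)))

Derivation:
Start: (((b+2)*(8+5))*(b*6))
Apply SIMPLIFY at LR (target: (8+5)): (((b+2)*(8+5))*(b*6)) -> (((b+2)*13)*(b*6))
Apply DISTRIBUTE at L (target: ((b+2)*13)): (((b+2)*13)*(b*6)) -> (((b*13)+(2*13))*(b*6))
Apply DISTRIBUTE at root (target: (((b*13)+(2*13))*(b*6))): (((b*13)+(2*13))*(b*6)) -> (((b*13)*(b*6))+((2*13)*(b*6)))
Apply SIMPLIFY at RL (target: (2*13)): (((b*13)*(b*6))+((2*13)*(b*6))) -> (((b*13)*(b*6))+(26*(b*6)))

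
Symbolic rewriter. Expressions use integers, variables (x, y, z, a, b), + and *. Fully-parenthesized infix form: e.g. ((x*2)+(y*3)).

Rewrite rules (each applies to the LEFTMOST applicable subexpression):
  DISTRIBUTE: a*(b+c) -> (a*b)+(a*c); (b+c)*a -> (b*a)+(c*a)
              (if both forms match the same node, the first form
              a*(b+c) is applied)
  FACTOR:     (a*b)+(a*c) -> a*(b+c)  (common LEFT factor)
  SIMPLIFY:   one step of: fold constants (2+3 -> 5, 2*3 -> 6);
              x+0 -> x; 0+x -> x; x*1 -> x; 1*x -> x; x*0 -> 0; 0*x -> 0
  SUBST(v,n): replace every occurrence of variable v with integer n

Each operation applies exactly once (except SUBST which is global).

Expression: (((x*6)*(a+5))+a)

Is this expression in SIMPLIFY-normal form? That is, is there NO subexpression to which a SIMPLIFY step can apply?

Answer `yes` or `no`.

Expression: (((x*6)*(a+5))+a)
Scanning for simplifiable subexpressions (pre-order)...
  at root: (((x*6)*(a+5))+a) (not simplifiable)
  at L: ((x*6)*(a+5)) (not simplifiable)
  at LL: (x*6) (not simplifiable)
  at LR: (a+5) (not simplifiable)
Result: no simplifiable subexpression found -> normal form.

Answer: yes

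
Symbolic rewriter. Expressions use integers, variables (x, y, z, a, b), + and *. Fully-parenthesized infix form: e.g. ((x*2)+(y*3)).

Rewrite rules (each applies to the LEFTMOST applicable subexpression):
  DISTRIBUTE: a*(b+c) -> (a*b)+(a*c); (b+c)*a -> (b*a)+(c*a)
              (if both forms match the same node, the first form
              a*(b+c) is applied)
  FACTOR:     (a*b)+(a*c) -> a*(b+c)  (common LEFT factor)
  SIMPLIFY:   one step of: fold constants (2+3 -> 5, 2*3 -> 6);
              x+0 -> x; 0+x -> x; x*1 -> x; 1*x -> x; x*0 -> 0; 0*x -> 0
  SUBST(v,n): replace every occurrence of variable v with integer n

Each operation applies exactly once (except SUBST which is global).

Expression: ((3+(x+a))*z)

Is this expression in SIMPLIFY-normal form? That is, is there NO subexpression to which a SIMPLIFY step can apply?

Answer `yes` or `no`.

Expression: ((3+(x+a))*z)
Scanning for simplifiable subexpressions (pre-order)...
  at root: ((3+(x+a))*z) (not simplifiable)
  at L: (3+(x+a)) (not simplifiable)
  at LR: (x+a) (not simplifiable)
Result: no simplifiable subexpression found -> normal form.

Answer: yes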